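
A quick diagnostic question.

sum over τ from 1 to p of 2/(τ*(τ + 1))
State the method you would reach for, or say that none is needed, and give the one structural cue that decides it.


Verdict: telescoping — after splitting 2/(τ*(τ + 1)) into partial fractions, the pieces are shifted copies of one function and cancel telescopically.


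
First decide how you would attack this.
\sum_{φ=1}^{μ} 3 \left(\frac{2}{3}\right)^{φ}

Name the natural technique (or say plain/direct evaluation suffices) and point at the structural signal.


Diagnosis: the geometric series formula — term-over-term division gives \frac{2}{3} every time — index-free ratio, geometric sum formula applies.


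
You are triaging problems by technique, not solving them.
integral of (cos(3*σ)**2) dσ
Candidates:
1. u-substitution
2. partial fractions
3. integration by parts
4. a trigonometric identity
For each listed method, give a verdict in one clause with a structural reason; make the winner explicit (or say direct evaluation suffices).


Diagnosis: a trigonometric identity — even powers like cos(3*σ)**2 never integrate directly; the half-angle identity lowers the degree first.
- u-substitution: no subexpression of the integrand serves as a whole-integral substitution inner — individual terms may offer their own, but none carries its derivative as a factor of the full integrand; a working change of variable would have to be constructed from outside the expression.
- partial fractions: the expression is not a ratio of polynomials that decomposes further.
- integration by parts — not the natural route: no polynomial-kernel product appears — a recursive parts reduction of the trigonometric product exists, but the identity rewrite is direct.
- a trigonometric identity — applicable, and directly so.


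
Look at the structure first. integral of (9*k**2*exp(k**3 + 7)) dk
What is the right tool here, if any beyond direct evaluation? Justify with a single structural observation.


Diagnosis: u-substitution — everything non-trivial happens through the inner expression k**3 + 7, and its derivative accounts for the remaining factor up to a constant, so set u = k**3 + 7.


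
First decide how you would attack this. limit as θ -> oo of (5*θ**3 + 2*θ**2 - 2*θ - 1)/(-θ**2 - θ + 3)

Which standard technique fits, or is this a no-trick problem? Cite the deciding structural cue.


Method: dominant-term comparison — as θ grows, only the highest-degree terms matter — compare leading terms and read the limit off. l'Hôpital's at-infinity variant applies to the expression viewed as a single quotient; the leading-term comparison is the direct route.


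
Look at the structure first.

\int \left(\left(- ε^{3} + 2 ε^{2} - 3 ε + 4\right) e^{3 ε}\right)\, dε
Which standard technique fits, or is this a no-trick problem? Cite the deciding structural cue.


Technique: integration by parts — differentiate - ε^{3} + 2 ε^{2} - 3 ε + 4, integrate e^{3 ε}: each pass lowers the polynomial degree, so parts terminates.


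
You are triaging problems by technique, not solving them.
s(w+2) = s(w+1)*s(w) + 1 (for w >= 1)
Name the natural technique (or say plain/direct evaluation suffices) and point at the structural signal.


Technique: no special technique — each new value is a nonlinear function of earlier ones — scaling arguments and superposition both fail.


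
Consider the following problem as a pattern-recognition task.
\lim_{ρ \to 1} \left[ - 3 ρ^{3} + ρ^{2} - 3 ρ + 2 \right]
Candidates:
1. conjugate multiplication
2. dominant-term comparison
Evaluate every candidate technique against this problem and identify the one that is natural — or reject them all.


Diagnosis: no special technique — the function is continuous at 1; evaluation is itself the limit, no machinery required.
- conjugate multiplication — the conjugate move applies to radical differences, which this is not.
- dominant-term comparison — this limit is not decided by comparing leading-term growth at infinity.


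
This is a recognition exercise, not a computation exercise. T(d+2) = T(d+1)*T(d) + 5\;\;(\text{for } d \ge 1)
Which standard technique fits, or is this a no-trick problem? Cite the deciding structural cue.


Method: no special technique — the unknown enters the rule nonlinearly, not as a weighted sum — no linear method is even well-posed.


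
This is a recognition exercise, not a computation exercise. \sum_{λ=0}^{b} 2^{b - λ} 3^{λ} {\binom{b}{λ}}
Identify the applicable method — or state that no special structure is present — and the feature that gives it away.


Best approach: the binomial theorem — the binomial coefficients weight matched powers of 3 and 2, which is exactly the expansion of a binomial power.


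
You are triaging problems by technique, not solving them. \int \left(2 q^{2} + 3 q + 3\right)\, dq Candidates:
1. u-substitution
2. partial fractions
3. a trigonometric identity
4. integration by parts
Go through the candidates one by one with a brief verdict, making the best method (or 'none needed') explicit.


Technique: no special technique — scan for structure and find none: constant multiples of powers of q, integrate directly.
- u-substitution: any workable substitution here is cosmetic — the integrand is already in directly integrable form.
- partial fractions — the expression is not a ratio of polynomials that decomposes further.
- a trigonometric identity: there is no trigonometric structure at all — the integrand carries no sine or cosine to rewrite.
- integration by parts — parts would only shuffle a directly integrable integrand.


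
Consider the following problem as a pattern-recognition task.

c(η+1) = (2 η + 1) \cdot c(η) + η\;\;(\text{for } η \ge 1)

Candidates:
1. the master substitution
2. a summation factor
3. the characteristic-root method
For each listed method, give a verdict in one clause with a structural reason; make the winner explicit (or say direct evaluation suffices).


Verdict: a summation factor — first-order, linear, moving coefficient 2 η + 1: the discrete analogue of an integrating factor handles it.
- the master substitution — this is shift-type recursion, outside the divide-and-conquer template.
- a summation factor — yes — fits the structure here.
- the characteristic-root method: the coefficients change with the index, which the root method cannot absorb.


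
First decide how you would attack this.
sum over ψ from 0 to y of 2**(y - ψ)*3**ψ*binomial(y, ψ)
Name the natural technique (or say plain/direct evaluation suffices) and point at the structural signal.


Method: the binomial theorem — the binomial coefficients weight matched powers of 3 and 2, which is exactly the expansion of a binomial power.


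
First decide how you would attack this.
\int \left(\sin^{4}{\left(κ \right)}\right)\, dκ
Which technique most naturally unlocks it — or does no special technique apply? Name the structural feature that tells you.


Technique: a trigonometric identity — the exponent on \sin^{4}{\left(κ \right)} is even — the power-reduction identity is the standard preprocessing step.


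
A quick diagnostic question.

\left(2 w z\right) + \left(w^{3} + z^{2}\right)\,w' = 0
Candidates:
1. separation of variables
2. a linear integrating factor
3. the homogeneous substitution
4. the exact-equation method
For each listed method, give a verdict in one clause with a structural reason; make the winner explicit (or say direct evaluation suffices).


Verdict: the exact-equation method — the cross partial derivatives of 2 w z and w^{3} + z^{2} agree, so the left side is the total differential of one potential in z and w.
- separation of variables — the two dependences are entangled, not a clean product of one-variable pieces.
- a linear integrating factor: the unknown enters nonlinearly (through a power, a denominator, or a transcendental function), which the linear integrating-factor recipe cannot absorb as-is — any repair would come from a preliminary substitution, not the factor.
- the homogeneous substitution: the ratio substitution does not collapse this equation.
- the exact-equation method — applies; the problem has the shape this method handles.


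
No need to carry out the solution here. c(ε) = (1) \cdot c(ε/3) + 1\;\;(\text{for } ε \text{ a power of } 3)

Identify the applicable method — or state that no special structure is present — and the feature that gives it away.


Diagnosis: the master substitution — treat m = log base 3 of ε as the new clock: one recursion step advances m by one while ε scales by 3.


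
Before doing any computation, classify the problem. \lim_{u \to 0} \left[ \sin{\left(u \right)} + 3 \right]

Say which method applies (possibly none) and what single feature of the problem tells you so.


Diagnosis: no special technique — no zero denominators, no indeterminate clash at 0 — substitute and read off the value.


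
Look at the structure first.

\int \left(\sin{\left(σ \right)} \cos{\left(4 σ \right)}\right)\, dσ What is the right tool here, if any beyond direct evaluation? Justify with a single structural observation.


Verdict: a trigonometric identity — the identity turns \sin{\left(σ \right)} \cos{\left(4 σ \right)} into two lone cosines/sines, each trivially integrable.


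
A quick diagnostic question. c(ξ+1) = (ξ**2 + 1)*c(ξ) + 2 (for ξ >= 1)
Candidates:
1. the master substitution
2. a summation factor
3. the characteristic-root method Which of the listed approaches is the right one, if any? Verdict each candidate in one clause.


Verdict: a summation factor — with the index-dependent coefficient ξ**2 + 1, dividing by the cumulative product turns the left side into a pure difference.
- the master substitution — no fixed divisor shrinks the index between calls.
- a summation factor: a fit — the right tool for this form.
- the characteristic-root method — the coefficients vary with the index, breaking the constant-coefficient structure the method needs.


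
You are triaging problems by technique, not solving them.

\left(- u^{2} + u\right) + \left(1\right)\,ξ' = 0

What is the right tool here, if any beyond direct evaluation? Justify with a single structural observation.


Verdict: no special technique — the slope is a pure function of u; integrate both sides and be done.


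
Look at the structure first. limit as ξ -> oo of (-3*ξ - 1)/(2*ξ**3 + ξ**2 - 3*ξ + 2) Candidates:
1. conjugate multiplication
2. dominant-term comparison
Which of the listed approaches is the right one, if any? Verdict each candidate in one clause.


Method: dominant-term comparison — as ξ grows, only the highest-degree terms matter — compare leading terms and read the limit off.
- conjugate multiplication: there are no radicals in tension whose conjugate would simplify matters.
- dominant-term comparison: yes, a natural case for it.


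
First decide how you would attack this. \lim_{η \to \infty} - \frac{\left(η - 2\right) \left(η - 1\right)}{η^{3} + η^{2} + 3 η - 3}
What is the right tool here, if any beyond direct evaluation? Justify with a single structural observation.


Best approach: dominant-term comparison — divide by the highest power of η present: lower-order terms vanish and the dominant ratio remains. Differentiating the expression as a single quotient would eventually settle it as well; matching dominant growth settles it immediately.


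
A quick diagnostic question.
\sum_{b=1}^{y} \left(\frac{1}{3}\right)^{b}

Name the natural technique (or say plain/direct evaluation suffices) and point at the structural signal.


Technique: the geometric series formula — the ratio of consecutive terms is the constant \frac{1}{3}, independent of the index — a geometric sum.


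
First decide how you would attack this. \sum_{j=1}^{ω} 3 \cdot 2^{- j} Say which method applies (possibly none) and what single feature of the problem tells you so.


Verdict: the geometric series formula — consecutive terms stand in a fixed index-free ratio — the geometric sum formula closes it.


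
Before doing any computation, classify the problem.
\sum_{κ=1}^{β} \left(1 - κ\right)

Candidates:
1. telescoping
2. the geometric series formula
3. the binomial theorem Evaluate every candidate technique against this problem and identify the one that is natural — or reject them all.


Best approach: no special technique — recognize the absence of structure: constant-multiple powers of κ summed plainly, no special method required.
- telescoping — neither a shifted-difference shape nor integer-spaced poles are present.
- the geometric series formula: there is no constant term-to-term ratio.
- the binomial theorem: there is no pair of bases whose matched powers would reassemble into a single binomial power.


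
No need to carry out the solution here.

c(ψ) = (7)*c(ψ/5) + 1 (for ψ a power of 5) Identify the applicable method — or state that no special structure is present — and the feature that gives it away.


Verdict: the master substitution — divide-the-index recursion (ψ/5 inside the call) straightens out once the index is rewritten as 5^m.


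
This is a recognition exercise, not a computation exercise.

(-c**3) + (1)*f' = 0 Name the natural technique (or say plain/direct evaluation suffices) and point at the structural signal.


Best approach: no special technique — solved for the derivative, f never appears on the right — this is a direct integration in c, not a differential-equations problem at heart.


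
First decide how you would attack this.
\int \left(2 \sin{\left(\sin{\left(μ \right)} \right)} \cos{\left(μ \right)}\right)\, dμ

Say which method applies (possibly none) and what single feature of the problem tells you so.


Verdict: u-substitution — collected, the integrand has one factor that is, up to a constant, the derivative of an inner expression the rest depends on — substitute for that inner expression.


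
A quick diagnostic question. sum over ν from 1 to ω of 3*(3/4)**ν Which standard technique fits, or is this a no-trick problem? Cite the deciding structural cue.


Best approach: the geometric series formula — the ratio of consecutive terms is the constant 3/4, independent of the index — a geometric sum.


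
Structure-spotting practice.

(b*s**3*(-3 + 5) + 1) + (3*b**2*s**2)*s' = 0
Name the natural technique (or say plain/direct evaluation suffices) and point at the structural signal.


Technique: the exact-equation method — because the two cross partials coincide, the form is conservative as written — recover its potential in (b, s).


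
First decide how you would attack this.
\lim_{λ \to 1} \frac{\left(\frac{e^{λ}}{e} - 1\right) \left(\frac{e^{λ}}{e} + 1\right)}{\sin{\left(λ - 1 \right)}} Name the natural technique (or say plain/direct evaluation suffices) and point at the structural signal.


Method: l'Hôpital's rule (0/0) — the 0/0 form at 1 is the signature situation for l'Hôpital's rule. A local series expansion at the point resolves it as well; the rule is the packaged version of that step.


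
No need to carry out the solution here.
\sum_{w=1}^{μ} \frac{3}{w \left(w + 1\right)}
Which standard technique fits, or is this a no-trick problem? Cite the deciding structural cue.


Verdict: telescoping — \frac{3}{w \left(w + 1\right)} decomposes into shift-paired simple fractions; the series telescopes to finitely many boundary pieces.


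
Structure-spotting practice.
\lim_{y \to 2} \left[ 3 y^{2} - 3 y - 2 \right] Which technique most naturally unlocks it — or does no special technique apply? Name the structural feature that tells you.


Method: no special technique — no zero denominators, no indeterminate clash at 2 — substitute and read off the value.


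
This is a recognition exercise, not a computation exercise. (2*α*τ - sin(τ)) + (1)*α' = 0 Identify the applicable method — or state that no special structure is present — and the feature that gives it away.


Verdict: a linear integrating factor — the unknown enters only to the first power against a nonzero forcing term — the integrating-factor template applies directly.


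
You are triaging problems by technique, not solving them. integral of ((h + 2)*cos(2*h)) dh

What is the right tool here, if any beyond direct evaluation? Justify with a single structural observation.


Best approach: integration by parts — h + 2 dies after finitely many derivatives while cos(2*h) cycles under integration — the tabular/parts setup.


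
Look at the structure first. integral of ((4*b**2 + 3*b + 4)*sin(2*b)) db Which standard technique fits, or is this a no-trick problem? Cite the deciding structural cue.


Technique: integration by parts — 4*b**2 + 3*b + 4 dies after finitely many derivatives while sin(2*b) cycles under integration — the tabular/parts setup.


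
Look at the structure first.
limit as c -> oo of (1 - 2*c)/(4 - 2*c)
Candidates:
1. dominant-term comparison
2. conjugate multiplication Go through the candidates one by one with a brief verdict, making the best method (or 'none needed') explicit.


Best approach: dominant-term comparison — divide by the highest power of c present: lower-order terms vanish and the dominant ratio remains.
- dominant-term comparison: applies; the problem has the shape this method handles.
- conjugate multiplication — rationalization has no target — no divergent radical difference appears.


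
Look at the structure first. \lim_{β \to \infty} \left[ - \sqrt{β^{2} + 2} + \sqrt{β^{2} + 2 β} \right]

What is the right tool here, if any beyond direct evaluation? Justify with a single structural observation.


Diagnosis: conjugate multiplication — turning the difference into a conjugate-rationalized ratio makes the limit readable.


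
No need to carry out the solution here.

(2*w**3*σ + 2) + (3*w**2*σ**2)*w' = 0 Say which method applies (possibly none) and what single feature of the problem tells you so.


Method: the exact-equation method — equality of cross partials is the green light — assemble the potential function term by term.


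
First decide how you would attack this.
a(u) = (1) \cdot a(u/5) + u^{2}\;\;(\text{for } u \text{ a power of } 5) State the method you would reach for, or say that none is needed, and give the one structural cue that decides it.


Method: the master substitution — treat m = log base 5 of u as the new clock: one recursion step advances m by one while u scales by 5.


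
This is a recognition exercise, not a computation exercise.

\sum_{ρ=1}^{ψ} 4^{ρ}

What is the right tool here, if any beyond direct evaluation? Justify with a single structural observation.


Best approach: the geometric series formula — each summand is the previous one scaled by 4; that constant multiplier is itself the geometric structure.


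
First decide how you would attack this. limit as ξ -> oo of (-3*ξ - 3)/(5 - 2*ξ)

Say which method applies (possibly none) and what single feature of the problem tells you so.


Diagnosis: dominant-term comparison — at large ξ only the top-degree terms survive; compare the leading terms and the limit falls out. Differentiating the expression as a single quotient would eventually settle it as well; matching dominant growth settles it immediately.


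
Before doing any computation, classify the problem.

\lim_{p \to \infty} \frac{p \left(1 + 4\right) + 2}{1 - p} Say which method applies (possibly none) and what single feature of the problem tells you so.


Method: dominant-term comparison — as p grows, only the highest-degree terms matter — compare leading terms and read the limit off. As a single quotient, the ∞/∞ shape would yield to repeated differentiation as well — the growth comparison gets there in one look.


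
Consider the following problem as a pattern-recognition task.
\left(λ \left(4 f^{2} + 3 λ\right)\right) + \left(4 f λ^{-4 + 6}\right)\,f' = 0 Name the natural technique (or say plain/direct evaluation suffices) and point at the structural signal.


Technique: the exact-equation method — equality of cross partials is the green light — assemble the potential function term by term.


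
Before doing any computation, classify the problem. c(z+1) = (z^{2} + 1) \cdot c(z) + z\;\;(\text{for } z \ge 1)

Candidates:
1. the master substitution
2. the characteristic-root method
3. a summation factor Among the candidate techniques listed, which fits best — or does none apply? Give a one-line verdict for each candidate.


Verdict: a summation factor — one step of memory with a weight z^{2} + 1 that changes as the index grows — the summation-factor construction is built for this.
- the master substitution — the recursion shifts the index rather than dividing it.
- the characteristic-root method — the coefficients change with the index, which the root method cannot absorb.
- a summation factor — applicable, and directly so.


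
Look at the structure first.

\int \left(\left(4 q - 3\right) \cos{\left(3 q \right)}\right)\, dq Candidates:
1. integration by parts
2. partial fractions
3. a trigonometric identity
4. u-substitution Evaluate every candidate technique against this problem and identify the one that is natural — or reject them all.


Verdict: integration by parts — differentiate 4 q - 3, integrate \cos{\left(3 q \right)}: each pass lowers the polynomial degree, so parts terminates.
- integration by parts — yes — fits the structure here.
- partial fractions: there is no rational-function structure to decompose.
- a trigonometric identity — there is no trigonometric structure whose rewriting would simplify the integrand.
- u-substitution — no subexpression of the integrand serves as a whole-integral substitution inner — individual terms may offer their own, but none carries its derivative as a factor of the full integrand; a working change of variable would have to be constructed from outside the expression.


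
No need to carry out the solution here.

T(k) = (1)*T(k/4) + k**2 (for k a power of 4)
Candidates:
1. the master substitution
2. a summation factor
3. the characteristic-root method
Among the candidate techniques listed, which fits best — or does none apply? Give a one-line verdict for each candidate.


Method: the master substitution — a divide-and-conquer shape: argument k/4, so change variables with k = 4^m and solve the linear version.
- the master substitution — applicable, and directly so.
- a summation factor: the recursion divides its index rather than shifting it — there is no previous-term chain for a summation factor to telescope.
- the characteristic-root method: a divided-index call is not the fixed-shift linear shape that characteristic roots solve.


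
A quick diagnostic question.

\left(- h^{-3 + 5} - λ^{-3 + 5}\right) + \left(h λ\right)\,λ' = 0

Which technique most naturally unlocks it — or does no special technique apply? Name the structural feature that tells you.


Best approach: the homogeneous substitution — the slope's numerator and denominator have matching total degree, so it depends only on λ/h and the ratio substitution collapses it. A Bernoulli substitution is a fair alternative on this equation directly; the homogeneous reading takes it as given.


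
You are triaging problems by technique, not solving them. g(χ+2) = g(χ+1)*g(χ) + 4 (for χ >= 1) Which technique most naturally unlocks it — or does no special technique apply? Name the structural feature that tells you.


Technique: no special technique — this one you iterate or analyze qualitatively: the nonlinearity defeats linear solution methods.


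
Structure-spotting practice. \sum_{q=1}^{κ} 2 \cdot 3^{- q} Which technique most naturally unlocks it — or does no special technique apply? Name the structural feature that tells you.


Method: the geometric series formula — consecutive terms stand in a fixed index-free ratio — the geometric sum formula closes it.


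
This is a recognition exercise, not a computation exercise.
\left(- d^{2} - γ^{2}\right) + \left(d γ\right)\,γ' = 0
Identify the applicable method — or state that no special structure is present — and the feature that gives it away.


Method: the homogeneous substitution — the slope's numerator and denominator have matching total degree, so it depends only on γ/d and the ratio substitution collapses it. A Bernoulli rewrite works here as the equation stands — the homogeneous substitution is the more immediate reading.


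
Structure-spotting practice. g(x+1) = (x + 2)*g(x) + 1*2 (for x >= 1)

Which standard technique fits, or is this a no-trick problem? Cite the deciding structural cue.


Verdict: a summation factor — the coefficient x + 2 drifts with the index, so no fixed root exists; normalizing by the cumulative product telescopes it.


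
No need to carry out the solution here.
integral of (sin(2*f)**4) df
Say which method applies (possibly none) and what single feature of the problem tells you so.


Diagnosis: a trigonometric identity — an even power like sin(2*f)**4 flattens under the half-angle identity into first-degree cosines you can integrate directly.


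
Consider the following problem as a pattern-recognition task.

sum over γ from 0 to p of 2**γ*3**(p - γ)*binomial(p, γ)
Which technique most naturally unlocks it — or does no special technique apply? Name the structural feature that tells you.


Best approach: the binomial theorem — the summand is term γ of a binomial expansion in 2 and 3; the whole sum is a single power.


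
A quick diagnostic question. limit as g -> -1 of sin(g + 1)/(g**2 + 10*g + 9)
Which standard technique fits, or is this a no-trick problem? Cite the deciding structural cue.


Method: l'Hôpital's rule (0/0) — the 0/0 form at -1 is the signature situation for l'Hôpital's rule. A local series expansion at the point resolves it as well; the rule is the packaged version of that step.


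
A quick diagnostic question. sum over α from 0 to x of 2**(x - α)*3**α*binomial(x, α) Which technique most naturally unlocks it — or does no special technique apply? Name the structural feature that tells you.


Diagnosis: the binomial theorem — the summand is term α of a binomial expansion in 3 and 2; the whole sum is a single power.


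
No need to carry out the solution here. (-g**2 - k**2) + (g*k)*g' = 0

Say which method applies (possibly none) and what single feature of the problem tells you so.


Diagnosis: the homogeneous substitution — solved for the derivative, the right side is unchanged under scaling k and g together — it depends only on the ratio g/k, so substitute a single ratio variable. This doubles as a Bernoulli equation in the unknown as written; the homogeneous route needs no setup at all.


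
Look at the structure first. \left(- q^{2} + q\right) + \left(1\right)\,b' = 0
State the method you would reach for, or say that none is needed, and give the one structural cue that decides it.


Technique: no special technique — the slope is a pure function of q; integrate both sides and be done.


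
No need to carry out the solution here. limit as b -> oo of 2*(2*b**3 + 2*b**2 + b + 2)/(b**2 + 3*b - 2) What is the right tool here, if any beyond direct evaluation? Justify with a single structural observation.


Best approach: dominant-term comparison — at large b only the top-degree terms survive; compare the leading terms and the limit falls out. As a single quotient, the ∞/∞ shape would yield to repeated differentiation as well — the growth comparison gets there in one look.


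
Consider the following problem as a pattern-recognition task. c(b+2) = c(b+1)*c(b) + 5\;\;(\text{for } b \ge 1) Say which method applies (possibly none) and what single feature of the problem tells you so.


Best approach: no special technique — the unknown enters the rule nonlinearly, not as a weighted sum — no linear method is even well-posed.


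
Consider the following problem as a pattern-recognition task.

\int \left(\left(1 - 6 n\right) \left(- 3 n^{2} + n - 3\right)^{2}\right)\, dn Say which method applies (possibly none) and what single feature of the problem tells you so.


Technique: u-substitution — gathered as a product, the integrand carries the factor 1 - 6 n — up to a constant, the derivative of the inner expression - 3 n^{2} + n - 3 — so u = - 3 n^{2} + n - 3 collapses the integral. Nothing stops a full expansion here — the substitution simply spares the algebra.


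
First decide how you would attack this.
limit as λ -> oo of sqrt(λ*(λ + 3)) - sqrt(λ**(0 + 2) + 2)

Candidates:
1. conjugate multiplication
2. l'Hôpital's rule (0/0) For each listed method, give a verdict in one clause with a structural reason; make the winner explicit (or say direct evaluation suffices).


Method: conjugate multiplication — neither sqrt(λ*(λ + 3)) nor sqrt(λ**(0 + 2) + 2) converges alone, so rewrite their difference as a conjugate-rationalized quotient first.
- conjugate multiplication — yes, a natural case for it.
- l'Hôpital's rule (0/0): the expression is a difference driving to ∞ − ∞, not a 0/0 quotient — there is no ratio for the rule to differentiate.


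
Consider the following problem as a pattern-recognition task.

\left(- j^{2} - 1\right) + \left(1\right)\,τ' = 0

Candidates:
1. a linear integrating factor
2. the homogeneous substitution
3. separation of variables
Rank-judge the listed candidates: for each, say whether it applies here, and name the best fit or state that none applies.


Method: no special technique — solved for the derivative, no τ appears — this is antidifferentiation in j wearing ODE clothing.
- a linear integrating factor: the linear template holds only trivially here (the unknown is absent, so the coefficient is zero) — the method is not the natural label.
- the homogeneous substitution — the slope does not depend on the ratio of the variables alone.
- separation of variables — with no unknown in the slope, separating variables is a formality — the equation integrates directly.


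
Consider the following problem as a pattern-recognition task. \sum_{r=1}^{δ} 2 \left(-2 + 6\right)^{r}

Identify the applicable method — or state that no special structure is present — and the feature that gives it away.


Technique: the geometric series formula — consecutive terms stand in a fixed index-free ratio — the geometric sum formula closes it.


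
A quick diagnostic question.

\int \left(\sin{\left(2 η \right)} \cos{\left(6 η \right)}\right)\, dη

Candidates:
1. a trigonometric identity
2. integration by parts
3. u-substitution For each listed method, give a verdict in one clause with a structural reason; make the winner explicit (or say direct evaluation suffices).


Method: a trigonometric identity — mixed-frequency products such as \sin{\left(2 η \right)} \cos{\left(6 η \right)} are designed for the product-to-sum formula.
- a trigonometric identity: applies; the problem has the shape this method handles.
- integration by parts — not the fit here: there is no polynomial factor to ladder down — parts can still close the trigonometric product by recursion, though the identity rewrite is the direct route.
- u-substitution — no subexpression of the integrand pairs with its own derivative as a factor — individual terms may offer their own substitutions, but any change of variable covering the whole integral would have to be constructed from outside the expression.


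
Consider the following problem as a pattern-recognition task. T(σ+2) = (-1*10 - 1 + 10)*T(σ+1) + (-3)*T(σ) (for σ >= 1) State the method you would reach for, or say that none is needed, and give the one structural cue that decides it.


Best approach: the characteristic-root method — linear, homogeneous, constant coefficients: solutions of the form r^σ exist — find the roots of the characteristic polynomial.


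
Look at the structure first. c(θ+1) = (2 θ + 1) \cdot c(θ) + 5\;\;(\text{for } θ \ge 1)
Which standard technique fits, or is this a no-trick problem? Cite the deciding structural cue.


Diagnosis: a summation factor — one-term recursion with variable weight 2 θ + 1 is solved by product normalization, not by root-finding.


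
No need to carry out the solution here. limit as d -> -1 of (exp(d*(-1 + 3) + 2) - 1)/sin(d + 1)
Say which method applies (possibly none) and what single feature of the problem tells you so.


Best approach: l'Hôpital's rule (0/0) — numerator and denominator both vanish at -1 — a genuine 0/0 form, which is exactly when l'Hôpital applies. A local series expansion at the point resolves it as well; the rule is the packaged version of that step.


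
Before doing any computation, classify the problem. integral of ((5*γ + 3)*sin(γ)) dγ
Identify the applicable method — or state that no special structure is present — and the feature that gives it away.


Diagnosis: integration by parts — a polynomial factor 5*γ + 3 multiplies sin(γ); differentiating 5*γ + 3 lowers its degree while sin(γ) integrates cleanly, so parts wins.


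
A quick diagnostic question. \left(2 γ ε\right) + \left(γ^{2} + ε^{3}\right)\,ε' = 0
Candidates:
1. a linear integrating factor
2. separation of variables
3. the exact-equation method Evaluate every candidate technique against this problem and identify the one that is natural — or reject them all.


Technique: the exact-equation method — because the two cross partials coincide, the form is conservative as written — recover its potential in (γ, ε).
- a linear integrating factor — a nonlinear term in the unknown puts this outside the integrating-factor template.
- separation of variables — the two dependences do not factor apart.
- the exact-equation method — a fit — the right tool for this form.


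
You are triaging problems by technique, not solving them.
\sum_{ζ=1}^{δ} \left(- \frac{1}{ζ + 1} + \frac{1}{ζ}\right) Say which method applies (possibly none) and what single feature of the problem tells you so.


Best approach: telescoping — the piece each term subtracts is \frac{1}{ζ} advanced by one index, and it reappears with a plus sign leading the following term — the sum collapses to its boundary terms.


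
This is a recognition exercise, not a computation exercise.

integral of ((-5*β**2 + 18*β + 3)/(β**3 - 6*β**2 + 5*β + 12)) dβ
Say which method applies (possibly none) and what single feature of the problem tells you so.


Diagnosis: partial fractions — rational integrand, reducible denominator β**3 - 6*β**2 + 5*β + 12: decompose first, integrate second.


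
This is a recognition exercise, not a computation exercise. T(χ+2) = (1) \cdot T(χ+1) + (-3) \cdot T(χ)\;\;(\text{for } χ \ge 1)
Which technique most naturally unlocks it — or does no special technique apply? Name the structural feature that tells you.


Diagnosis: the characteristic-root method — fixed numeric weights on consecutive terms and no forcing term added: the root method in its home territory.


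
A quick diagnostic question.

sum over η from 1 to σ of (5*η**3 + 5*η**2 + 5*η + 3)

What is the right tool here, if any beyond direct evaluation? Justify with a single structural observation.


Diagnosis: no special technique — no ratio, no shift structure, no binomial pattern: sum the constant-multiple powers of η with known formulas.


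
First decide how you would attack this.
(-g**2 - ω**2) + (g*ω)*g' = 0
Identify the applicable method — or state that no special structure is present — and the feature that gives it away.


Diagnosis: the homogeneous substitution — the slope's numerator and denominator have matching total degree, so it depends only on g/ω and the ratio substitution collapses it. Rearranged, this also fits the Bernoulli template directly; the homogeneous substitution reads the structure without the rearrangement.


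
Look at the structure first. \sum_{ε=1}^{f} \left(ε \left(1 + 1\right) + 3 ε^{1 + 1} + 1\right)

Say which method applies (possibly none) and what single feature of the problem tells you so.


Technique: no special technique — the summand is a plain polynomial in ε (expanding first if it arrives factored); standard power-sum formulas evaluate it term by term.


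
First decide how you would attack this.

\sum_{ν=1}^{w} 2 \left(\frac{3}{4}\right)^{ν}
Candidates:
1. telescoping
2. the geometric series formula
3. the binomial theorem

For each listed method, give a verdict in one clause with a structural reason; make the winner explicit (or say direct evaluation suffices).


Method: the geometric series formula — the ratio of consecutive terms is the constant \frac{3}{4}, independent of the index — a geometric sum.
- telescoping — the terms as presented offer no neighboring cancellation — a telescoping rewrite may exist, but the displayed structure does not hand one over.
- the geometric series formula — a fit — the right tool for this form.
- the binomial theorem — no binomial coefficients pair with matched powers.


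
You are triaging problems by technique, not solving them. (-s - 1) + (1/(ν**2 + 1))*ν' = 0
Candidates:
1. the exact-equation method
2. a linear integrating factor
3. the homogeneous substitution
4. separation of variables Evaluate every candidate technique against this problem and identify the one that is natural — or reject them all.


Technique: separation of variables — solved for the derivative, the right side splits multiplicatively into a function of each variable alone — divide and integrate each side.
- the exact-equation method: the cross-partial test holds only vacuously — each coefficient lives in its own variable, so the exactness machinery reads no structure the split form does not already show.
- a linear integrating factor — the unknown enters nonlinearly (through a power, a denominator, or a transcendental function), which the linear integrating-factor recipe cannot absorb as-is — any repair would come from a preliminary substitution, not the factor.
- the homogeneous substitution — the slope changes under joint rescaling, failing the degree-zero test.
- separation of variables: applies; the problem has the shape this method handles.


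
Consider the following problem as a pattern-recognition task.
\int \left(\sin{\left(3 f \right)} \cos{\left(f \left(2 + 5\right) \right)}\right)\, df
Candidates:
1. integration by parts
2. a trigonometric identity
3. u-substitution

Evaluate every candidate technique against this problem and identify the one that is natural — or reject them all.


Method: a trigonometric identity — split \sin{\left(3 f \right)} \cos{\left(f \left(2 + 5\right) \right)} with the angle-addition identities: the resulting sum integrates term by term.
- integration by parts — not the fit here: there is no polynomial factor to ladder down — parts can still close the trigonometric product by recursion, though the identity rewrite is the direct route.
- a trigonometric identity — a fit — the right tool for this form.
- u-substitution — no subexpression of the integrand serves as a whole-integral substitution inner — individual terms may offer their own, but none carries its derivative as a factor of the full integrand; a working change of variable would have to be constructed from outside the expression.


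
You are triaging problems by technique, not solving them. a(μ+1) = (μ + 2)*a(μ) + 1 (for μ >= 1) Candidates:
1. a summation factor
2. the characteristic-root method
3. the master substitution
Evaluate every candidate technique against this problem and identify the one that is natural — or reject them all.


Method: a summation factor — first-order, linear, moving coefficient μ + 2: the discrete analogue of an integrating factor handles it.
- a summation factor: a fit — the right tool for this form.
- the characteristic-root method — the coefficients vary with the index, breaking the constant-coefficient structure the method needs.
- the master substitution: the recursion shifts the index rather than dividing it.
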